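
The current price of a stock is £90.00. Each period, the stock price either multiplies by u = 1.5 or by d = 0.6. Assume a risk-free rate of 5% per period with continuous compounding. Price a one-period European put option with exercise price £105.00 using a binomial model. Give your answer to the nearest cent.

£24.19

Risk-neutral probability p = (e^0.05 − 0.6)/(1.5 − 0.6) = 0.4513/0.9000 = 0.5014
Terminal stock prices: S_u = 135, S_d = 54
Terminal payoffs (K − S): max(-30, 0) = 0, max(51, 0) = 51
Node 0 (S = 90): V_0 = e^(−0.05)·[0.5014·0.0000 + 0.4986·51.0000] = 24.1878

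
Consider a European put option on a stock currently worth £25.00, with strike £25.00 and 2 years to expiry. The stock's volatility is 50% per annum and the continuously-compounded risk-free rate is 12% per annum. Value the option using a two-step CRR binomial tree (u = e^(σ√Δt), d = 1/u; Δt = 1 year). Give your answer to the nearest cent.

£3.11

CRR parameters: u = e^(σ√Δt) = e^(0.5·√1) = 1.6487, d = 1/u = 0.6065
Per-period rate: rΔt = 0.12·1 = 0.12, so R = e^0.12 = 1.1275
Risk-neutral probability p = (e^0.12 − 0.6065)/(1.6487 − 0.6065) = 0.5210/1.0422 = 0.4999
Terminal stock prices: S_uu = 67.96, S_ud = 25, S_dd = 9.197
Terminal payoffs (K − S): max(-42.96, 0) = 0, max(0, 0) = 0, max(15.8, 0) = 15.8
Node u (S = 41.22): V_u = e^(−0.12)·[0.4999·0.0000 + 0.5001·0.0000] = 0.0000
Node d (S = 15.16): V_d = e^(−0.12)·[0.4999·0.0000 + 0.5001·15.8030] = 7.0097
Node 0 (S = 25): V_0 = e^(−0.12)·[0.4999·0.0000 + 0.5001·7.0097] = 3.1093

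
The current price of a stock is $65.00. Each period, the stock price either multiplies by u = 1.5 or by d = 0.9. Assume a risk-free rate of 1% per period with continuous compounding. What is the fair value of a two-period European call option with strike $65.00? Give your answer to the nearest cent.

Risk-neutral probability p = (e^0.01 − 0.9)/(1.5 − 0.9) = 0.1101/0.6000 = 0.1834
Terminal stock prices: S_uu = 146.2, S_ud = 87.75, S_dd = 52.65
Terminal payoffs (S − K): max(81.25, 0) = 81.25, max(22.75, 0) = 22.75, max(-12.35, 0) = 0
Node u (S = 97.5): V_u = e^(−0.01)·[0.1834·81.2500 + 0.8166·22.7500] = 33.1468
Node d (S = 58.5): V_d = e^(−0.01)·[0.1834·22.7500 + 0.8166·0.0000] = 4.1312
Node 0 (S = 65): V_0 = e^(−0.01)·[0.1834·33.1468 + 0.8166·4.1312] = 9.3591

$9.36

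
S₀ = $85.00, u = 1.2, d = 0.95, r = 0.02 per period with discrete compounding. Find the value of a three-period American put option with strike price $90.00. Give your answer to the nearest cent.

$6.62

Risk-neutral probability p = (1 + 0.02 − 0.95)/(1.2 − 0.95) = 0.0700/0.2500 = 0.2800
Terminal stock prices: S_uuu = 146.9, S_uud = 116.3, S_udd = 92.05, S_ddd = 72.88
Terminal payoffs (K − S): max(-56.88, 0) = 0, max(-26.28, 0) = 0, max(-2.055, 0) = 0, max(17.12, 0) = 17.12
Node uu (S = 122.4): continuation = 1/1.02·[0.2800·0.0000 + 0.7200·0.0000] = 0.0000; exercise value = 0.0000 ≤ continuation, so V_uu = 0.0000
Node ud (S = 96.9): continuation = 1/1.02·[0.2800·0.0000 + 0.7200·0.0000] = 0.0000; exercise value = 0.0000 ≤ continuation, so V_ud = 0.0000
Node dd (S = 76.71): continuation = 1/1.02·[0.2800·0.0000 + 0.7200·17.1231] = 12.0869; exercise value = 13.2875 > continuation, so V_dd = 13.2875 (exercise)
Node u (S = 102): continuation = 1/1.02·[0.2800·0.0000 + 0.7200·0.0000] = 0.0000; exercise value = 0.0000 ≤ continuation, so V_u = 0.0000
Node d (S = 80.75): continuation = 1/1.02·[0.2800·0.0000 + 0.7200·13.2875] = 9.3794; exercise value = 9.2500 ≤ continuation, so V_d = 9.3794
Node 0 (S = 85): continuation = 1/1.02·[0.2800·0.0000 + 0.7200·9.3794] = 6.6208; exercise value = 5.0000 ≤ continuation, so V_0 = 6.6208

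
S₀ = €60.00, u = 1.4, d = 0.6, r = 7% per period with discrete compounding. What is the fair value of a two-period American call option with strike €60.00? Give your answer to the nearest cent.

€17.36

Risk-neutral probability p = (1 + 0.07 − 0.6)/(1.4 − 0.6) = 0.4700/0.8000 = 0.5875
Terminal stock prices: S_uu = 117.6, S_ud = 50.4, S_dd = 21.6
Terminal payoffs (S − K): max(57.6, 0) = 57.6, max(-9.6, 0) = 0, max(-38.4, 0) = 0
Node u (S = 84): continuation = 1/1.07·[0.5875·57.6000 + 0.4125·0.0000] = 31.6262; exercise value = 24.0000 ≤ continuation, so V_u = 31.6262
Node d (S = 36): continuation = 1/1.07·[0.5875·0.0000 + 0.4125·0.0000] = 0.0000; exercise value = 0.0000 ≤ continuation, so V_d = 0.0000
Node 0 (S = 60): continuation = 1/1.07·[0.5875·31.6262 + 0.4125·0.0000] = 17.3648; exercise value = 0.0000 ≤ continuation, so V_0 = 17.3648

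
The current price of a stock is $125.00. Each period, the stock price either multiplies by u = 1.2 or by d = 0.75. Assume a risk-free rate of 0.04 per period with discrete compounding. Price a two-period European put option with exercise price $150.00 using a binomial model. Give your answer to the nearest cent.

$25.20

Risk-neutral probability p = (1 + 0.04 − 0.75)/(1.2 − 0.75) = 0.2900/0.4500 = 0.6444
Terminal stock prices: S_uu = 180, S_ud = 112.5, S_dd = 70.31
Terminal payoffs (K − S): max(-30, 0) = 0, max(37.5, 0) = 37.5, max(79.69, 0) = 79.69
Node u (S = 150): V_u = 1/1.04·[0.6444·0.0000 + 0.3556·37.5000] = 12.8205
Node d (S = 93.75): V_d = 1/1.04·[0.6444·37.5000 + 0.3556·79.6875] = 50.4808
Node 0 (S = 125): V_0 = 1/1.04·[0.6444·12.8205 + 0.3556·50.4808] = 25.2027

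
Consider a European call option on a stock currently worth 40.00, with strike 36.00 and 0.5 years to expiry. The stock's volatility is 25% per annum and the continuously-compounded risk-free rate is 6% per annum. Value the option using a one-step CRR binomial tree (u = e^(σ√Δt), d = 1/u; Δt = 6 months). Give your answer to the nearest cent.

CRR parameters: u = e^(σ√Δt) = e^(0.25·√0.5) = 1.1934, d = 1/u = 0.8380
Per-period rate: rΔt = 0.06·0.5 = 0.03, so R = e^0.03 = 1.0305
Risk-neutral probability p = (e^0.03 − 0.8380)/(1.1934 − 0.8380) = 0.1925/0.3554 = 0.5416
Terminal stock prices: S_u = 47.73, S_d = 33.52
Terminal payoffs (S − K): max(11.73, 0) = 11.73, max(-2.481, 0) = 0
Node 0 (S = 40): V_0 = e^(−0.03)·[0.5416·11.7346 + 0.4584·0.0000] = 6.1678

6.17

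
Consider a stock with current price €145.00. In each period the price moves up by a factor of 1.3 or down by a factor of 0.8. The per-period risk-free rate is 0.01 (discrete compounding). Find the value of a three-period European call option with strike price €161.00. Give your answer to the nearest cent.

€21.77

Risk-neutral probability p = (1 + 0.01 − 0.8)/(1.3 − 0.8) = 0.2100/0.5000 = 0.4200
Terminal stock prices: S_uuu = 318.6, S_uud = 196, S_udd = 120.6, S_ddd = 74.24
Terminal payoffs (S − K): max(157.6, 0) = 157.6, max(35.04, 0) = 35.04, max(-40.36, 0) = 0, max(-86.76, 0) = 0
Node uu (S = 245.1): V_uu = 1/1.01·[0.4200·157.5650 + 0.5800·35.0400] = 85.6441
Node ud (S = 150.8): V_ud = 1/1.01·[0.4200·35.0400 + 0.5800·0.0000] = 14.5711
Node dd (S = 92.8): V_dd = 1/1.01·[0.4200·0.0000 + 0.5800·0.0000] = 0.0000
Node u (S = 188.5): V_u = 1/1.01·[0.4200·85.6441 + 0.5800·14.5711] = 43.9819
Node d (S = 116): V_d = 1/1.01·[0.4200·14.5711 + 0.5800·0.0000] = 6.0593
Node 0 (S = 145): V_0 = 1/1.01·[0.4200·43.9819 + 0.5800·6.0593] = 21.7691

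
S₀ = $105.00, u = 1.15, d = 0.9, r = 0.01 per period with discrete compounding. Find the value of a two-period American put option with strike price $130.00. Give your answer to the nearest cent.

$25.00

Risk-neutral probability p = (1 + 0.01 − 0.9)/(1.15 − 0.9) = 0.1100/0.2500 = 0.4400
Terminal stock prices: S_uu = 138.9, S_ud = 108.7, S_dd = 85.05
Terminal payoffs (K − S): max(-8.862, 0) = 0, max(21.33, 0) = 21.33, max(44.95, 0) = 44.95
Node u (S = 120.7): continuation = 1/1.01·[0.4400·0.0000 + 0.5600·21.3250] = 11.8238; exercise value = 9.2500 ≤ continuation, so V_u = 11.8238
Node d (S = 94.5): continuation = 1/1.01·[0.4400·21.3250 + 0.5600·44.9500] = 34.2129; exercise value = 35.5000 > continuation, so V_d = 35.5000 (exercise)
Node 0 (S = 105): continuation = 1/1.01·[0.4400·11.8238 + 0.5600·35.5000] = 24.8341; exercise value = 25.0000 > continuation, so V_0 = 25.0000 (exercise)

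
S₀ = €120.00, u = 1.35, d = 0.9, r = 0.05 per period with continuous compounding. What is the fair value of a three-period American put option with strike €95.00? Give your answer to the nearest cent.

€1.89

Risk-neutral probability p = (e^0.05 − 0.9)/(1.35 − 0.9) = 0.1513/0.4500 = 0.3362
Terminal stock prices: S_uuu = 295.2, S_uud = 196.8, S_udd = 131.2, S_ddd = 87.48
Terminal payoffs (K − S): max(-200.2, 0) = 0, max(-101.8, 0) = 0, max(-36.22, 0) = 0, max(7.52, 0) = 7.52
Node uu (S = 218.7): continuation = e^(−0.05)·[0.3362·0.0000 + 0.6638·0.0000] = 0.0000; exercise value = 0.0000 ≤ continuation, so V_uu = 0.0000
Node ud (S = 145.8): continuation = e^(−0.05)·[0.3362·0.0000 + 0.6638·0.0000] = 0.0000; exercise value = 0.0000 ≤ continuation, so V_ud = 0.0000
Node dd (S = 97.2): continuation = e^(−0.05)·[0.3362·0.0000 + 0.6638·7.5200] = 4.7486; exercise value = 0.0000 ≤ continuation, so V_dd = 4.7486
Node u (S = 162): continuation = e^(−0.05)·[0.3362·0.0000 + 0.6638·0.0000] = 0.0000; exercise value = 0.0000 ≤ continuation, so V_u = 0.0000
Node d (S = 108): continuation = e^(−0.05)·[0.3362·0.0000 + 0.6638·4.7486] = 2.9986; exercise value = 0.0000 ≤ continuation, so V_d = 2.9986
Node 0 (S = 120): continuation = e^(−0.05)·[0.3362·0.0000 + 0.6638·2.9986] = 1.8935; exercise value = 0.0000 ≤ continuation, so V_0 = 1.8935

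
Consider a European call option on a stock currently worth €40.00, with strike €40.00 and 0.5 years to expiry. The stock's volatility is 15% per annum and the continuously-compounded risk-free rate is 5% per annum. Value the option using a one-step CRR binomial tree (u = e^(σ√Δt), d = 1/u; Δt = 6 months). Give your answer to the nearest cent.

CRR parameters: u = e^(σ√Δt) = e^(0.15·√0.5) = 1.1119, d = 1/u = 0.8994
Per-period rate: rΔt = 0.05·0.5 = 0.025, so R = e^0.025 = 1.0253
Risk-neutral probability p = (e^0.025 − 0.8994)/(1.1119 − 0.8994) = 0.1259/0.2125 = 0.5926
Terminal stock prices: S_u = 44.48, S_d = 35.97
Terminal payoffs (S − K): max(4.476, 0) = 4.476, max(-4.025, 0) = 0
Node 0 (S = 40): V_0 = e^(−0.025)·[0.5926·4.4758 + 0.4074·0.0000] = 2.5870

€2.59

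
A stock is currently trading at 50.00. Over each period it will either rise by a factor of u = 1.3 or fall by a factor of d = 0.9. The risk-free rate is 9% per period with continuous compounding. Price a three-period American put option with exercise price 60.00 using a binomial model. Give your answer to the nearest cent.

Risk-neutral probability p = (e^0.09 − 0.9)/(1.3 − 0.9) = 0.1942/0.4000 = 0.4854
Terminal stock prices: S_uuu = 109.9, S_uud = 76.05, S_udd = 52.65, S_ddd = 36.45
Terminal payoffs (K − S): max(-49.85, 0) = 0, max(-16.05, 0) = 0, max(7.35, 0) = 7.35, max(23.55, 0) = 23.55
Node uu (S = 84.5): continuation = e^(−0.09)·[0.4854·0.0000 + 0.5146·0.0000] = 0.0000; exercise value = 0.0000 ≤ continuation, so V_uu = 0.0000
Node ud (S = 58.5): continuation = e^(−0.09)·[0.4854·0.0000 + 0.5146·7.3500] = 3.4565; exercise value = 1.5000 ≤ continuation, so V_ud = 3.4565
Node dd (S = 40.5): continuation = e^(−0.09)·[0.4854·7.3500 + 0.5146·23.5500] = 14.3359; exercise value = 19.5000 > continuation, so V_dd = 19.5000 (exercise)
Node u (S = 65): continuation = e^(−0.09)·[0.4854·0.0000 + 0.5146·3.4565] = 1.6255; exercise value = 0.0000 ≤ continuation, so V_u = 1.6255
Node d (S = 45): continuation = e^(−0.09)·[0.4854·3.4565 + 0.5146·19.5000] = 10.7039; exercise value = 15.0000 > continuation, so V_d = 15.0000 (exercise)
Node 0 (S = 50): continuation = e^(−0.09)·[0.4854·1.6255 + 0.5146·15.0000] = 7.7753; exercise value = 10.0000 > continuation, so V_0 = 10.0000 (exercise)

10.00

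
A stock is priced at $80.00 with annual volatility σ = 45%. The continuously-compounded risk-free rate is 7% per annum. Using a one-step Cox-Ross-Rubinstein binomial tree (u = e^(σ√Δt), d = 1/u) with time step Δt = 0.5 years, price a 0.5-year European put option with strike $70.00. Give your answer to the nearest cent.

CRR parameters: u = e^(σ√Δt) = e^(0.45·√0.5) = 1.3746, d = 1/u = 0.7275
Per-period rate: rΔt = 0.07·0.5 = 0.035, so R = e^0.035 = 1.0356
Risk-neutral probability p = (e^0.035 − 0.7275)/(1.3746 − 0.7275) = 0.3082/0.6472 = 0.4762
Terminal stock prices: S_u = 110, S_d = 58.2
Terminal payoffs (K − S): max(-39.97, 0) = 0, max(11.8, 0) = 11.8
Node 0 (S = 80): V_0 = e^(−0.035)·[0.4762·0.0000 + 0.5238·11.8033] = 5.9705

$5.97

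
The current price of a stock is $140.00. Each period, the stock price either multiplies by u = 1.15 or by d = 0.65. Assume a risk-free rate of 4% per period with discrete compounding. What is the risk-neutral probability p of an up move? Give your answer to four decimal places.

p = 0.7800

Risk-neutral probability p = (1 + 0.04 − 0.65)/(1.15 − 0.65) = 0.3900/0.5000 = 0.7800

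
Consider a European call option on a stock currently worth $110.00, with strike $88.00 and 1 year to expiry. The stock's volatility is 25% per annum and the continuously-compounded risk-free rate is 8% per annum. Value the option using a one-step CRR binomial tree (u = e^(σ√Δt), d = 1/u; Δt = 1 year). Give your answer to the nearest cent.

CRR parameters: u = e^(σ√Δt) = e^(0.25·√1) = 1.2840, d = 1/u = 0.7788
Per-period rate: rΔt = 0.08·1 = 0.08, so R = e^0.08 = 1.0833
Risk-neutral probability p = (e^0.08 − 0.7788)/(1.2840 − 0.7788) = 0.3045/0.5052 = 0.6027
Terminal stock prices: S_u = 141.2, S_d = 85.67
Terminal payoffs (S − K): max(53.24, 0) = 53.24, max(-2.332, 0) = 0
Node 0 (S = 110): V_0 = e^(−0.08)·[0.6027·53.2428 + 0.3973·0.0000] = 29.6211

$29.62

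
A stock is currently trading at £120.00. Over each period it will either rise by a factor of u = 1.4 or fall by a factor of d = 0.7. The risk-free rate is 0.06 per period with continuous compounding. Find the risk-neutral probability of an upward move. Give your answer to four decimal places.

p = 0.5169

Risk-neutral probability p = (e^0.06 − 0.7)/(1.4 − 0.7) = 0.3618/0.7000 = 0.5169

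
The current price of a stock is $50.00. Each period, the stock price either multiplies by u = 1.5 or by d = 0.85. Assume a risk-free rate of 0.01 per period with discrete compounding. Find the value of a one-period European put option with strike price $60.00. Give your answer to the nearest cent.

$13.06

Risk-neutral probability p = (1 + 0.01 − 0.85)/(1.5 − 0.85) = 0.1600/0.6500 = 0.2462
Terminal stock prices: S_u = 75, S_d = 42.5
Terminal payoffs (K − S): max(-15, 0) = 0, max(17.5, 0) = 17.5
Node 0 (S = 50): V_0 = 1/1.01·[0.2462·0.0000 + 0.7538·17.5000] = 13.0617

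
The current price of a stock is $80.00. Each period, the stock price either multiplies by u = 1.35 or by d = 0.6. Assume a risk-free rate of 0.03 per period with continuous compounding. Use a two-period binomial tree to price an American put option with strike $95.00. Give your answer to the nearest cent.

$26.39

Risk-neutral probability p = (e^0.03 − 0.6)/(1.35 − 0.6) = 0.4305/0.7500 = 0.5739
Terminal stock prices: S_uu = 145.8, S_ud = 64.8, S_dd = 28.8
Terminal payoffs (K − S): max(-50.8, 0) = 0, max(30.2, 0) = 30.2, max(66.2, 0) = 66.2
Node u (S = 108): continuation = e^(−0.03)·[0.5739·0.0000 + 0.4261·30.2000] = 12.4868; exercise value = 0.0000 ≤ continuation, so V_u = 12.4868
Node d (S = 48): continuation = e^(−0.03)·[0.5739·30.2000 + 0.4261·66.2000] = 44.1923; exercise value = 47.0000 > continuation, so V_d = 47.0000 (exercise)
Node 0 (S = 80): continuation = e^(−0.03)·[0.5739·12.4868 + 0.4261·47.0000] = 26.3879; exercise value = 15.0000 ≤ continuation, so V_0 = 26.3879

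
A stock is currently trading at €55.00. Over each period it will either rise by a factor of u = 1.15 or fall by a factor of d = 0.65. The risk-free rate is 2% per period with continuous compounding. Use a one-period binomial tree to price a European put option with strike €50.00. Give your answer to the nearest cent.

€3.63

Risk-neutral probability p = (e^0.02 − 0.65)/(1.15 − 0.65) = 0.3702/0.5000 = 0.7404
Terminal stock prices: S_u = 63.25, S_d = 35.75
Terminal payoffs (K − S): max(-13.25, 0) = 0, max(14.25, 0) = 14.25
Node 0 (S = 55): V_0 = e^(−0.02)·[0.7404·0.0000 + 0.2596·14.2500] = 3.6260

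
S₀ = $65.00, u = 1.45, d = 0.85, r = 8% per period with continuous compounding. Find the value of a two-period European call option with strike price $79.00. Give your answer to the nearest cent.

$7.88

Risk-neutral probability p = (e^0.08 − 0.85)/(1.45 − 0.85) = 0.2333/0.6000 = 0.3888
Terminal stock prices: S_uu = 136.7, S_ud = 80.11, S_dd = 46.96
Terminal payoffs (S − K): max(57.66, 0) = 57.66, max(1.112, 0) = 1.112, max(-32.04, 0) = 0
Node u (S = 94.25): V_u = e^(−0.08)·[0.3888·57.6625 + 0.6112·1.1125] = 21.3238
Node d (S = 55.25): V_d = e^(−0.08)·[0.3888·1.1125 + 0.6112·0.0000] = 0.3993
Node 0 (S = 65): V_0 = e^(−0.08)·[0.3888·21.3238 + 0.6112·0.3993] = 7.8788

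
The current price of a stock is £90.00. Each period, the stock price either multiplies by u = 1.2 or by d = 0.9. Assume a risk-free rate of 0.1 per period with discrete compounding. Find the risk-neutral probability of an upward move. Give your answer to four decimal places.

p = 0.6667

Risk-neutral probability p = (1 + 0.1 − 0.9)/(1.2 − 0.9) = 0.2000/0.3000 = 0.6667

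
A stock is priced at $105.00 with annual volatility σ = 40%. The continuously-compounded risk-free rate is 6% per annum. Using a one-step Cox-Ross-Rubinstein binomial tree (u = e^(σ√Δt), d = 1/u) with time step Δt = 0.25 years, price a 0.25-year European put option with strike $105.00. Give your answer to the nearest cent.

$9.61

CRR parameters: u = e^(σ√Δt) = e^(0.4·√0.25) = 1.2214, d = 1/u = 0.8187
Per-period rate: rΔt = 0.06·0.25 = 0.015, so R = e^0.015 = 1.0151
Risk-neutral probability p = (e^0.015 − 0.8187)/(1.2214 − 0.8187) = 0.1964/0.4027 = 0.4877
Terminal stock prices: S_u = 128.2, S_d = 85.97
Terminal payoffs (K − S): max(-23.25, 0) = 0, max(19.03, 0) = 19.03
Node 0 (S = 105): V_0 = e^(−0.015)·[0.4877·0.0000 + 0.5123·19.0333] = 9.6056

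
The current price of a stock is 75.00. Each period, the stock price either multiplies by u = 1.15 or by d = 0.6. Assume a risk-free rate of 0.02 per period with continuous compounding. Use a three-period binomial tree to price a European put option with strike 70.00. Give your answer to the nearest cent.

Risk-neutral probability p = (e^0.02 − 0.6)/(1.15 − 0.6) = 0.4202/0.5500 = 0.7640
Terminal stock prices: S_uuu = 114.1, S_uud = 59.51, S_udd = 31.05, S_ddd = 16.2
Terminal payoffs (K − S): max(-44.07, 0) = 0, max(10.49, 0) = 10.49, max(38.95, 0) = 38.95, max(53.8, 0) = 53.8
Node uu (S = 99.19): V_uu = e^(−0.02)·[0.7640·0.0000 + 0.2360·10.4875] = 2.4260
Node ud (S = 51.75): V_ud = e^(−0.02)·[0.7640·10.4875 + 0.2360·38.9500] = 16.8639
Node dd (S = 27): V_dd = e^(−0.02)·[0.7640·38.9500 + 0.2360·53.8000] = 41.6139
Node u (S = 86.25): V_u = e^(−0.02)·[0.7640·2.4260 + 0.2360·16.8639] = 5.7178
Node d (S = 45): V_d = e^(−0.02)·[0.7640·16.8639 + 0.2360·41.6139] = 22.2553
Node 0 (S = 75): V_0 = e^(−0.02)·[0.7640·5.7178 + 0.2360·22.2553] = 9.4301

9.43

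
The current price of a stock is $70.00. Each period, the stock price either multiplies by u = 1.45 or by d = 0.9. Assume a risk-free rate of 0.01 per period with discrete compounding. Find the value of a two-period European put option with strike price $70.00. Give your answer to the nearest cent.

$8.34

Risk-neutral probability p = (1 + 0.01 − 0.9)/(1.45 − 0.9) = 0.1100/0.5500 = 0.2000
Terminal stock prices: S_uu = 147.2, S_ud = 91.35, S_dd = 56.7
Terminal payoffs (K − S): max(-77.18, 0) = 0, max(-21.35, 0) = 0, max(13.3, 0) = 13.3
Node u (S = 101.5): V_u = 1/1.01·[0.2000·0.0000 + 0.8000·0.0000] = 0.0000
Node d (S = 63): V_d = 1/1.01·[0.2000·0.0000 + 0.8000·13.3000] = 10.5347
Node 0 (S = 70): V_0 = 1/1.01·[0.2000·0.0000 + 0.8000·10.5347] = 8.3443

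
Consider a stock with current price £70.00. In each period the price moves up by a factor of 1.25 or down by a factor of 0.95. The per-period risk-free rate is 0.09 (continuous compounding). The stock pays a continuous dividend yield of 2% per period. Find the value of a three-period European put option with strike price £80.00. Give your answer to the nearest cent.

Per-period risk-free factor R = e^0.09 = 1.0942; dividend-adjusted growth = e^(0.09−0.02) = 1.0725.
Risk-neutral probability p = (1.0725 − 0.95)/(1.25 − 0.95) = 0.1225/0.3000 = 0.4084
Terminal stock prices: S_uuu = 136.7, S_uud = 103.9, S_udd = 78.97, S_ddd = 60.02
Terminal payoffs (K − S): max(-56.72, 0) = 0, max(-23.91, 0) = 0, max(1.031, 0) = 1.031, max(19.98, 0) = 19.98
Node uu (S = 109.4): V_uu = e^(−0.09)·[0.4084·0.0000 + 0.5916·0.0000] = 0.0000
Node ud (S = 83.12): V_ud = e^(−0.09)·[0.4084·0.0000 + 0.5916·1.0312] = 0.5576
Node dd (S = 63.17): V_dd = e^(−0.09)·[0.4084·1.0312 + 0.5916·19.9838] = 11.1904
Node u (S = 87.5): V_u = e^(−0.09)·[0.4084·0.0000 + 0.5916·0.5576] = 0.3015
Node d (S = 66.5): V_d = e^(−0.09)·[0.4084·0.5576 + 0.5916·11.1904] = 6.2590
Node 0 (S = 70): V_0 = e^(−0.09)·[0.4084·0.3015 + 0.5916·6.2590] = 3.4969

£3.50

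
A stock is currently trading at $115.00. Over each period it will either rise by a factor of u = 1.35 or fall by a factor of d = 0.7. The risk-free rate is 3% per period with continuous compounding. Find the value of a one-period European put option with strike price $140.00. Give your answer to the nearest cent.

Risk-neutral probability p = (e^0.03 − 0.7)/(1.35 − 0.7) = 0.3305/0.6500 = 0.5084
Terminal stock prices: S_u = 155.2, S_d = 80.5
Terminal payoffs (K − S): max(-15.25, 0) = 0, max(59.5, 0) = 59.5
Node 0 (S = 115): V_0 = e^(−0.03)·[0.5084·0.0000 + 0.4916·59.5000] = 28.3862

$28.39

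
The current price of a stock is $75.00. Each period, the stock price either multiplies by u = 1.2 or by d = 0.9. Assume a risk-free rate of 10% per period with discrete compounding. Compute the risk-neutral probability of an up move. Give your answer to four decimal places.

p = 0.6667

Risk-neutral probability p = (1 + 0.1 − 0.9)/(1.2 − 0.9) = 0.2000/0.3000 = 0.6667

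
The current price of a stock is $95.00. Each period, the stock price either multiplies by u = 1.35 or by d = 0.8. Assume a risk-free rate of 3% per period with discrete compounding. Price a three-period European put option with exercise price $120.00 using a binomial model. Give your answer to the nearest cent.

Risk-neutral probability p = (1 + 0.03 − 0.8)/(1.35 − 0.8) = 0.2300/0.5500 = 0.4182
Terminal stock prices: S_uuu = 233.7, S_uud = 138.5, S_udd = 82.08, S_ddd = 48.64
Terminal payoffs (K − S): max(-113.7, 0) = 0, max(-18.51, 0) = 0, max(37.92, 0) = 37.92, max(71.36, 0) = 71.36
Node uu (S = 173.1): V_uu = 1/1.03·[0.4182·0.0000 + 0.5818·0.0000] = 0.0000
Node ud (S = 102.6): V_ud = 1/1.03·[0.4182·0.0000 + 0.5818·37.9200] = 21.4199
Node dd (S = 60.8): V_dd = 1/1.03·[0.4182·37.9200 + 0.5818·71.3600] = 55.7049
Node u (S = 128.2): V_u = 1/1.03·[0.4182·0.0000 + 0.5818·21.4199] = 12.0995
Node d (S = 76): V_d = 1/1.03·[0.4182·21.4199 + 0.5818·55.7049] = 40.1626
Node 0 (S = 95): V_0 = 1/1.03·[0.4182·12.0995 + 0.5818·40.1626] = 27.5992

$27.60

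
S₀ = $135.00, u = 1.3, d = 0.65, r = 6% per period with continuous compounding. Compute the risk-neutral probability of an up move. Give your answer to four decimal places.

Risk-neutral probability p = (e^0.06 − 0.65)/(1.3 − 0.65) = 0.4118/0.6500 = 0.6336

p = 0.6336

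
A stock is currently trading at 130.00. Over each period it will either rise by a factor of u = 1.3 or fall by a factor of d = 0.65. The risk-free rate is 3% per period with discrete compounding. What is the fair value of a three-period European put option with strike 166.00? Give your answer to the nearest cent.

43.78

Risk-neutral probability p = (1 + 0.03 − 0.65)/(1.3 − 0.65) = 0.3800/0.6500 = 0.5846
Terminal stock prices: S_uuu = 285.6, S_uud = 142.8, S_udd = 71.4, S_ddd = 35.7
Terminal payoffs (K − S): max(-119.6, 0) = 0, max(23.19, 0) = 23.19, max(94.6, 0) = 94.6, max(130.3, 0) = 130.3
Node uu (S = 219.7): V_uu = 1/1.03·[0.5846·0.0000 + 0.4154·23.1950] = 9.3542
Node ud (S = 109.9): V_ud = 1/1.03·[0.5846·23.1950 + 0.4154·94.5975] = 51.3150
Node dd (S = 54.93): V_dd = 1/1.03·[0.5846·94.5975 + 0.4154·130.2987] = 106.2400
Node u (S = 169): V_u = 1/1.03·[0.5846·9.3542 + 0.4154·51.3150] = 26.0040
Node d (S = 84.5): V_d = 1/1.03·[0.5846·51.3150 + 0.4154·106.2400] = 71.9709
Node 0 (S = 130): V_0 = 1/1.03·[0.5846·26.0040 + 0.4154·71.9709] = 43.7844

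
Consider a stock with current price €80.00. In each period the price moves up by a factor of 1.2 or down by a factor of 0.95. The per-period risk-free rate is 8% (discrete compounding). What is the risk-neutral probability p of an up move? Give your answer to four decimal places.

Risk-neutral probability p = (1 + 0.08 − 0.95)/(1.2 − 0.95) = 0.1300/0.2500 = 0.5200

p = 0.5200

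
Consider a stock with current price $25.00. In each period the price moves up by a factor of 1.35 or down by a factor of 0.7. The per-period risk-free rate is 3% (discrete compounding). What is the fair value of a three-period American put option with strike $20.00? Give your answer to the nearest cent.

Risk-neutral probability p = (1 + 0.03 − 0.7)/(1.35 − 0.7) = 0.3300/0.6500 = 0.5077
Terminal stock prices: S_uuu = 61.51, S_uud = 31.89, S_udd = 16.54, S_ddd = 8.575
Terminal payoffs (K − S): max(-41.51, 0) = 0, max(-11.89, 0) = 0, max(3.463, 0) = 3.463, max(11.43, 0) = 11.43
Node uu (S = 45.56): continuation = 1/1.03·[0.5077·0.0000 + 0.4923·0.0000] = 0.0000; exercise value = 0.0000 ≤ continuation, so V_uu = 0.0000
Node ud (S = 23.62): continuation = 1/1.03·[0.5077·0.0000 + 0.4923·3.4625] = 1.6550; exercise value = 0.0000 ≤ continuation, so V_ud = 1.6550
Node dd (S = 12.25): continuation = 1/1.03·[0.5077·3.4625 + 0.4923·11.4250] = 7.1675; exercise value = 7.7500 > continuation, so V_dd = 7.7500 (exercise)
Node u (S = 33.75): continuation = 1/1.03·[0.5077·0.0000 + 0.4923·1.6550] = 0.7910; exercise value = 0.0000 ≤ continuation, so V_u = 0.7910
Node d (S = 17.5): continuation = 1/1.03·[0.5077·1.6550 + 0.4923·7.7500] = 4.5200; exercise value = 2.5000 ≤ continuation, so V_d = 4.5200
Node 0 (S = 25): continuation = 1/1.03·[0.5077·0.7910 + 0.4923·4.5200] = 2.5503; exercise value = 0.0000 ≤ continuation, so V_0 = 2.5503

$2.55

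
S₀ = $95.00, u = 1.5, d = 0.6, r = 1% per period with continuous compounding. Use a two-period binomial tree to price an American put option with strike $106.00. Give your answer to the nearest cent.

Risk-neutral probability p = (e^0.01 − 0.6)/(1.5 − 0.6) = 0.4101/0.9000 = 0.4556
Terminal stock prices: S_uu = 213.8, S_ud = 85.5, S_dd = 34.2
Terminal payoffs (K − S): max(-107.8, 0) = 0, max(20.5, 0) = 20.5, max(71.8, 0) = 71.8
Node u (S = 142.5): continuation = e^(−0.01)·[0.4556·0.0000 + 0.5444·20.5000] = 11.0489; exercise value = 0.0000 ≤ continuation, so V_u = 11.0489
Node d (S = 57): continuation = e^(−0.01)·[0.4556·20.5000 + 0.5444·71.8000] = 47.9453; exercise value = 49.0000 > continuation, so V_d = 49.0000 (exercise)
Node 0 (S = 95): continuation = e^(−0.01)·[0.4556·11.0489 + 0.5444·49.0000] = 31.3936; exercise value = 11.0000 ≤ continuation, so V_0 = 31.3936

$31.39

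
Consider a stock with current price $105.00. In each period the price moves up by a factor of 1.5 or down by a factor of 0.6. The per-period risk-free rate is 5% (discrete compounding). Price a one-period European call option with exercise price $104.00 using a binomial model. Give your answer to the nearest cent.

$25.48

Risk-neutral probability p = (1 + 0.05 − 0.6)/(1.5 − 0.6) = 0.4500/0.9000 = 0.5000
Terminal stock prices: S_u = 157.5, S_d = 63
Terminal payoffs (S − K): max(53.5, 0) = 53.5, max(-41, 0) = 0
Node 0 (S = 105): V_0 = 1/1.05·[0.5000·53.5000 + 0.5000·0.0000] = 25.4762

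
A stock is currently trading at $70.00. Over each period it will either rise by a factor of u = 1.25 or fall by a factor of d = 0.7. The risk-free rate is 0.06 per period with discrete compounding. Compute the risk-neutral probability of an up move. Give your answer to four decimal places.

p = 0.6545

Risk-neutral probability p = (1 + 0.06 − 0.7)/(1.25 − 0.7) = 0.3600/0.5500 = 0.6545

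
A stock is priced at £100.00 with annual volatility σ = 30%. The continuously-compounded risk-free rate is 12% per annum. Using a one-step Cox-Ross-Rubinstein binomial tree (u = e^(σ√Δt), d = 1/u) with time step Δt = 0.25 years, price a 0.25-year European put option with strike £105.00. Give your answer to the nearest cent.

CRR parameters: u = e^(σ√Δt) = e^(0.3·√0.25) = 1.1618, d = 1/u = 0.8607
Per-period rate: rΔt = 0.12·0.25 = 0.03, so R = e^0.03 = 1.0305
Risk-neutral probability p = (e^0.03 − 0.8607)/(1.1618 − 0.8607) = 0.1697/0.3011 = 0.5637
Terminal stock prices: S_u = 116.2, S_d = 86.07
Terminal payoffs (K − S): max(-11.18, 0) = 0, max(18.93, 0) = 18.93
Node 0 (S = 100): V_0 = e^(−0.03)·[0.5637·0.0000 + 0.4363·18.9292] = 8.0146

£8.01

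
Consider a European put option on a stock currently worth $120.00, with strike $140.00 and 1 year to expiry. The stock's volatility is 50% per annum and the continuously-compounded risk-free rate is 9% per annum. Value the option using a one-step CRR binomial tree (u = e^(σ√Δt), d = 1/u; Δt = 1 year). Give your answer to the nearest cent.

$32.69

CRR parameters: u = e^(σ√Δt) = e^(0.5·√1) = 1.6487, d = 1/u = 0.6065
Per-period rate: rΔt = 0.09·1 = 0.09, so R = e^0.09 = 1.0942
Risk-neutral probability p = (e^0.09 − 0.6065)/(1.6487 − 0.6065) = 0.4876/1.0422 = 0.4679
Terminal stock prices: S_u = 197.8, S_d = 72.78
Terminal payoffs (K − S): max(-57.85, 0) = 0, max(67.22, 0) = 67.22
Node 0 (S = 120): V_0 = e^(−0.09)·[0.4679·0.0000 + 0.5321·67.2163] = 32.6873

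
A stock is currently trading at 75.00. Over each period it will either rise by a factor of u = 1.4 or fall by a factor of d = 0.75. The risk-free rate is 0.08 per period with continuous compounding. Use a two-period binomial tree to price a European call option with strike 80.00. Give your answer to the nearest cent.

Risk-neutral probability p = (e^0.08 − 0.75)/(1.4 − 0.75) = 0.3333/0.6500 = 0.5127
Terminal stock prices: S_uu = 147, S_ud = 78.75, S_dd = 42.19
Terminal payoffs (S − K): max(67, 0) = 67, max(-1.25, 0) = 0, max(-37.81, 0) = 0
Node u (S = 105): V_u = e^(−0.08)·[0.5127·67.0000 + 0.4873·0.0000] = 31.7129
Node d (S = 56.25): V_d = e^(−0.08)·[0.5127·0.0000 + 0.4873·0.0000] = 0.0000
Node 0 (S = 75): V_0 = e^(−0.08)·[0.5127·31.7129 + 0.4873·0.0000] = 15.0106

15.01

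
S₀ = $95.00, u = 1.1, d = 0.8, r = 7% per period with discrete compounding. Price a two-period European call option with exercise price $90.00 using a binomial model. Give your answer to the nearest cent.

$17.65

Risk-neutral probability p = (1 + 0.07 − 0.8)/(1.1 − 0.8) = 0.2700/0.3000 = 0.9000
Terminal stock prices: S_uu = 115, S_ud = 83.6, S_dd = 60.8
Terminal payoffs (S − K): max(24.95, 0) = 24.95, max(-6.4, 0) = 0, max(-29.2, 0) = 0
Node u (S = 104.5): V_u = 1/1.07·[0.9000·24.9500 + 0.1000·0.0000] = 20.9860
Node d (S = 76): V_d = 1/1.07·[0.9000·0.0000 + 0.1000·0.0000] = 0.0000
Node 0 (S = 95): V_0 = 1/1.07·[0.9000·20.9860 + 0.1000·0.0000] = 17.6518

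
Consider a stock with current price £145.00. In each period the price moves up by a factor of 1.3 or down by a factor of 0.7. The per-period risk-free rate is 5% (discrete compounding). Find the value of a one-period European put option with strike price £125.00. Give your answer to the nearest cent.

Risk-neutral probability p = (1 + 0.05 − 0.7)/(1.3 − 0.7) = 0.3500/0.6000 = 0.5833
Terminal stock prices: S_u = 188.5, S_d = 101.5
Terminal payoffs (K − S): max(-63.5, 0) = 0, max(23.5, 0) = 23.5
Node 0 (S = 145): V_0 = 1/1.05·[0.5833·0.0000 + 0.4167·23.5000] = 9.3254

£9.33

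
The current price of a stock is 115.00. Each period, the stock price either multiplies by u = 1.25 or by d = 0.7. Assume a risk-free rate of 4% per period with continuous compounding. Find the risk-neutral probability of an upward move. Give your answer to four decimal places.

p = 0.6197

Risk-neutral probability p = (e^0.04 − 0.7)/(1.25 − 0.7) = 0.3408/0.5500 = 0.6197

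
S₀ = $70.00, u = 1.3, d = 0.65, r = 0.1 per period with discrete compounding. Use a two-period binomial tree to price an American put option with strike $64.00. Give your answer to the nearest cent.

Risk-neutral probability p = (1 + 0.1 − 0.65)/(1.3 − 0.65) = 0.4500/0.6500 = 0.6923
Terminal stock prices: S_uu = 118.3, S_ud = 59.15, S_dd = 29.58
Terminal payoffs (K − S): max(-54.3, 0) = 0, max(4.85, 0) = 4.85, max(34.42, 0) = 34.42
Node u (S = 91): continuation = 1/1.1·[0.6923·0.0000 + 0.3077·4.8500] = 1.3566; exercise value = 0.0000 ≤ continuation, so V_u = 1.3566
Node d (S = 45.5): continuation = 1/1.1·[0.6923·4.8500 + 0.3077·34.4250] = 12.6818; exercise value = 18.5000 > continuation, so V_d = 18.5000 (exercise)
Node 0 (S = 70): continuation = 1/1.1·[0.6923·1.3566 + 0.3077·18.5000] = 6.0287; exercise value = 0.0000 ≤ continuation, so V_0 = 6.0287

$6.03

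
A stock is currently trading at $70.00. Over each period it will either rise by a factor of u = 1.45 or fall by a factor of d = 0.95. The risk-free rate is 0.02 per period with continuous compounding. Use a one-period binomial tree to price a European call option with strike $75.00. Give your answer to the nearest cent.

$3.65

Risk-neutral probability p = (e^0.02 − 0.95)/(1.45 − 0.95) = 0.0702/0.5000 = 0.1404
Terminal stock prices: S_u = 101.5, S_d = 66.5
Terminal payoffs (S − K): max(26.5, 0) = 26.5, max(-8.5, 0) = 0
Node 0 (S = 70): V_0 = e^(−0.02)·[0.1404·26.5000 + 0.8596·0.0000] = 3.6470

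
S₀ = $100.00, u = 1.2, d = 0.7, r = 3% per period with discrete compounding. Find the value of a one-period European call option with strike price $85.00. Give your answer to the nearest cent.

Risk-neutral probability p = (1 + 0.03 − 0.7)/(1.2 − 0.7) = 0.3300/0.5000 = 0.6600
Terminal stock prices: S_u = 120, S_d = 70
Terminal payoffs (S − K): max(35, 0) = 35, max(-15, 0) = 0
Node 0 (S = 100): V_0 = 1/1.03·[0.6600·35.0000 + 0.3400·0.0000] = 22.4272

$22.43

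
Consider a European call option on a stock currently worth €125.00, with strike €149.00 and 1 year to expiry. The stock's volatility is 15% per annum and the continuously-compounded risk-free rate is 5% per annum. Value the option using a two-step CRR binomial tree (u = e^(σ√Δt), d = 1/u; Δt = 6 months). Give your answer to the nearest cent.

CRR parameters: u = e^(σ√Δt) = e^(0.15·√0.5) = 1.1119, d = 1/u = 0.8994
Per-period rate: rΔt = 0.05·0.5 = 0.025, so R = e^0.025 = 1.0253
Risk-neutral probability p = (e^0.025 − 0.8994)/(1.1119 − 0.8994) = 0.1259/0.2125 = 0.5926
Terminal stock prices: S_uu = 154.5, S_ud = 125, S_dd = 101.1
Terminal payoffs (S − K): max(5.539, 0) = 5.539, max(-24, 0) = 0, max(-47.89, 0) = 0
Node u (S = 139): V_u = e^(−0.025)·[0.5926·5.5389 + 0.4074·0.0000] = 3.2014
Node d (S = 112.4): V_d = e^(−0.025)·[0.5926·0.0000 + 0.4074·0.0000] = 0.0000
Node 0 (S = 125): V_0 = e^(−0.025)·[0.5926·3.2014 + 0.4074·0.0000] = 1.8504

€1.85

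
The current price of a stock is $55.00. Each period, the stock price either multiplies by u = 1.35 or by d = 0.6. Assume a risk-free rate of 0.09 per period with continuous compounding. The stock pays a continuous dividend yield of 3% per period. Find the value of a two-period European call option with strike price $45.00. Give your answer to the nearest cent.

$17.50

Per-period risk-free factor R = e^0.09 = 1.0942; dividend-adjusted growth = e^(0.09−0.03) = 1.0618.
Risk-neutral probability p = (1.0618 − 0.6)/(1.35 − 0.6) = 0.4618/0.7500 = 0.6158
Terminal stock prices: S_uu = 100.2, S_ud = 44.55, S_dd = 19.8
Terminal payoffs (S − K): max(55.24, 0) = 55.24, max(-0.45, 0) = 0, max(-25.2, 0) = 0
Node u (S = 74.25): V_u = e^(−0.09)·[0.6158·55.2375 + 0.3842·0.0000] = 31.0867
Node d (S = 33): V_d = e^(−0.09)·[0.6158·0.0000 + 0.3842·0.0000] = 0.0000
Node 0 (S = 55): V_0 = e^(−0.09)·[0.6158·31.0867 + 0.3842·0.0000] = 17.4950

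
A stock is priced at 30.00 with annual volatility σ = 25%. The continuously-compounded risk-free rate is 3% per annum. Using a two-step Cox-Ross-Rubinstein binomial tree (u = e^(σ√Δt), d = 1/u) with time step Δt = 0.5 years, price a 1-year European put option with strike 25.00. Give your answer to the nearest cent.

0.96

CRR parameters: u = e^(σ√Δt) = e^(0.25·√0.5) = 1.1934, d = 1/u = 0.8380
Per-period rate: rΔt = 0.03·0.5 = 0.015, so R = e^0.015 = 1.0151
Risk-neutral probability p = (e^0.015 − 0.8380)/(1.1934 − 0.8380) = 0.1771/0.3554 = 0.4984
Terminal stock prices: S_uu = 42.72, S_ud = 30, S_dd = 21.07
Terminal payoffs (K − S): max(-17.72, 0) = 0, max(-5, 0) = 0, max(3.934, 0) = 3.934
Node u (S = 35.8): V_u = e^(−0.015)·[0.4984·0.0000 + 0.5016·0.0000] = 0.0000
Node d (S = 25.14): V_d = e^(−0.015)·[0.4984·0.0000 + 0.5016·3.9343] = 1.9439
Node 0 (S = 30): V_0 = e^(−0.015)·[0.4984·0.0000 + 0.5016·1.9439] = 0.9605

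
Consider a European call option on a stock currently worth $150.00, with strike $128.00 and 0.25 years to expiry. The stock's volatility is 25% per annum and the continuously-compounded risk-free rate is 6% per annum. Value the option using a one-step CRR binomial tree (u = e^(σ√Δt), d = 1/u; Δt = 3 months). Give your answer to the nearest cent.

$23.91

CRR parameters: u = e^(σ√Δt) = e^(0.25·√0.25) = 1.1331, d = 1/u = 0.8825
Per-period rate: rΔt = 0.06·0.25 = 0.015, so R = e^0.015 = 1.0151
Risk-neutral probability p = (e^0.015 − 0.8825)/(1.1331 − 0.8825) = 0.1326/0.2507 = 0.5291
Terminal stock prices: S_u = 170, S_d = 132.4
Terminal payoffs (S − K): max(41.97, 0) = 41.97, max(4.375, 0) = 4.375
Node 0 (S = 150): V_0 = e^(−0.015)·[0.5291·41.9723 + 0.4709·4.3745] = 23.9057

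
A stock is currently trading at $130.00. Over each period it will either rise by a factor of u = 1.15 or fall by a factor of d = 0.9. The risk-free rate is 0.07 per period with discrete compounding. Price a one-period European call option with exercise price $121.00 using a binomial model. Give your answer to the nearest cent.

$18.11

Risk-neutral probability p = (1 + 0.07 − 0.9)/(1.15 − 0.9) = 0.1700/0.2500 = 0.6800
Terminal stock prices: S_u = 149.5, S_d = 117
Terminal payoffs (S − K): max(28.5, 0) = 28.5, max(-4, 0) = 0
Node 0 (S = 130): V_0 = 1/1.07·[0.6800·28.5000 + 0.3200·0.0000] = 18.1121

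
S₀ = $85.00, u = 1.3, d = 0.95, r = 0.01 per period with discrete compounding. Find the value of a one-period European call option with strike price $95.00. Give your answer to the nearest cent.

Risk-neutral probability p = (1 + 0.01 − 0.95)/(1.3 − 0.95) = 0.0600/0.3500 = 0.1714
Terminal stock prices: S_u = 110.5, S_d = 80.75
Terminal payoffs (S − K): max(15.5, 0) = 15.5, max(-14.25, 0) = 0
Node 0 (S = 85): V_0 = 1/1.01·[0.1714·15.5000 + 0.8286·0.0000] = 2.6308

$2.63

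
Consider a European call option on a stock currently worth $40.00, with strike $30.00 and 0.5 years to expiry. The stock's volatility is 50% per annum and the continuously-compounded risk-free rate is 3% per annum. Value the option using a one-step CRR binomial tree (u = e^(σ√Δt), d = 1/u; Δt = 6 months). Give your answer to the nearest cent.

CRR parameters: u = e^(σ√Δt) = e^(0.5·√0.5) = 1.4241, d = 1/u = 0.7022
Per-period rate: rΔt = 0.03·0.5 = 0.015, so R = e^0.015 = 1.0151
Risk-neutral probability p = (e^0.015 − 0.7022)/(1.4241 − 0.7022) = 0.3129/0.7219 = 0.4335
Terminal stock prices: S_u = 56.96, S_d = 28.09
Terminal payoffs (S − K): max(26.96, 0) = 26.96, max(-1.912, 0) = 0
Node 0 (S = 40): V_0 = e^(−0.015)·[0.4335·26.9648 + 0.5665·0.0000] = 11.5140

$11.51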